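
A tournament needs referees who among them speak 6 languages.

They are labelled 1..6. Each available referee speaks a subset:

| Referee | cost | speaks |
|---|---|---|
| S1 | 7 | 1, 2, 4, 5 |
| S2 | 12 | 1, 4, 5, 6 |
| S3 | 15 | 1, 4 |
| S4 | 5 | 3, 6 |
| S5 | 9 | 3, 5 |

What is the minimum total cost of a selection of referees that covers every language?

12

S1, S4 together cover every language (S1 ∪ S4 = {1, 2, 3, 4, 5, 6}); total cost 7 + 5 = 12.
No covering selection has total cost below 12.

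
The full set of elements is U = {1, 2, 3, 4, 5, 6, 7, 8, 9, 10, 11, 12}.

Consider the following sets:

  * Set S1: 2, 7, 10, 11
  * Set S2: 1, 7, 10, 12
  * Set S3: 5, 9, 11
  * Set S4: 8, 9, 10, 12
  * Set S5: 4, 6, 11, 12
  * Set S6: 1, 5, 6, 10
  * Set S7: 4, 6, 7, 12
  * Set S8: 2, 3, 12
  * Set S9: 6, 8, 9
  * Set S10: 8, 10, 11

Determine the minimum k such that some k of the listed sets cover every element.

5

S1 and S4 and S6 and S7 and S8 together: S1 ∪ S4 ∪ S6 ∪ S7 ∪ S8 = {1, 2, 3, 4, 5, 6, 7, 8, 9, 10, 11, 12} — every element is covered.
No 4 of the 10 sets cover everything (all 210 combinations miss at least one element), so 5 is optimal.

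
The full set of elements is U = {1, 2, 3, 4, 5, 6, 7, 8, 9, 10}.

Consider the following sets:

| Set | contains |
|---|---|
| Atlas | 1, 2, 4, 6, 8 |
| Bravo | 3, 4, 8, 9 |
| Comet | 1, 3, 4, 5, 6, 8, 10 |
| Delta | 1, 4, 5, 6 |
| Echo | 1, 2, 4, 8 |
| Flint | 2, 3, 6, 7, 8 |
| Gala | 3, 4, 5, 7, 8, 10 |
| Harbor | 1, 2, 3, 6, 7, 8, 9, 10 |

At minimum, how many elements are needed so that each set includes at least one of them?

Take H = {2, 4}. Each listed set contains at least one of these, so H is a hitting set of size 2.
No single element lies in every set, so at least 2 are needed and 2 is optimal.

2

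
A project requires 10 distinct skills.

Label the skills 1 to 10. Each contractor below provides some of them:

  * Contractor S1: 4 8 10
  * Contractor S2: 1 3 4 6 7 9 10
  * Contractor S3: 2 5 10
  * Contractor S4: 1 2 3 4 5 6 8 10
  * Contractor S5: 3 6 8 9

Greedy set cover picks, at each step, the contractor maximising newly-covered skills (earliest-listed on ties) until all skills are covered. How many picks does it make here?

2

Greedy: pick S4 (covers 8 new) → pick S2 (covers 2 new). Total picks: 2.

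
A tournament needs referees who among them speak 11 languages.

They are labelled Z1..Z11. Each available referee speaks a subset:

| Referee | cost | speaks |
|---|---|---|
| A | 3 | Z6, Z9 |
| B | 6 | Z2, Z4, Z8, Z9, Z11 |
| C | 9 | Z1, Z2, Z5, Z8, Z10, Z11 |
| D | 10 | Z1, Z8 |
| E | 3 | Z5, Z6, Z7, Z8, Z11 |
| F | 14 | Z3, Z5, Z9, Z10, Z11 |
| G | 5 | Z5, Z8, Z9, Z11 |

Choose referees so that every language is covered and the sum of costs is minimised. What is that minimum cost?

B, C, E, F together cover every language (B ∪ C ∪ E ∪ F = {Z1, Z2, Z3, Z4, Z5, Z6, Z7, Z8, Z9, Z10, Z11}); total cost 6 + 9 + 3 + 14 = 32.
No covering selection has total cost below 32.

32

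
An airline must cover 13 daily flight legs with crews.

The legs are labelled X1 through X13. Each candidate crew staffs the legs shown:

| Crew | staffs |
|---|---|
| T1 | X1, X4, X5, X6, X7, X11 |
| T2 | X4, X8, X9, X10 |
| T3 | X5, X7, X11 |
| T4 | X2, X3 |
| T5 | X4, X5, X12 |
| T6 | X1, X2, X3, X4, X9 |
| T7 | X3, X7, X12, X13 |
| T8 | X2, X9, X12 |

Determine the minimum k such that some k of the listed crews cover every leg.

4

Take {T1, T2, T6, T7}. Their union is {X1, X2, X3, X4, X5, X6, X7, X8, X9, X10, X11, X12, X13}, which is all 13 legs.
Only T1 contains X6, so T1 is forced; the remaining 7 legs need at least 3 more crews (each remaining crew adds at most 3) — so at least 4 crews are needed, and 4 is optimal.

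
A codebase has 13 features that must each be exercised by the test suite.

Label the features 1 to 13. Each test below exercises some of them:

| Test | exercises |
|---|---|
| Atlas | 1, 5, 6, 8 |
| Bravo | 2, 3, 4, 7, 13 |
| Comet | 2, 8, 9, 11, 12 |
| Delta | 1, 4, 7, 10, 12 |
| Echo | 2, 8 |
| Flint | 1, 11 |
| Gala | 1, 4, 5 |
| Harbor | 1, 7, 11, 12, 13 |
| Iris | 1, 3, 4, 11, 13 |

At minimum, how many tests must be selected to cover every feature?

4

Atlas and Comet and Delta and Iris together: Atlas ∪ Comet ∪ Delta ∪ Iris = {1, 2, 3, 4, 5, 6, 7, 8, 9, 10, 11, 12, 13} — every feature is covered.
No 3 of the 9 tests cover everything (all 84 combinations miss at least one feature), so 4 is optimal.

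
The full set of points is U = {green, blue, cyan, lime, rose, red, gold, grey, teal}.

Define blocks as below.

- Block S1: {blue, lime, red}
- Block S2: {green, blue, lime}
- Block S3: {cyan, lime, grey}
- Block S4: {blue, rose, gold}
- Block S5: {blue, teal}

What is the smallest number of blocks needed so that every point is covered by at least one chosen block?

5

Take {S1, S2, S3, S4, S5}. Their union is {green, blue, cyan, lime, rose, red, gold, grey, teal}, which is all 9 points.
No 4 of the 5 blocks cover everything (all 5 combinations miss at least one point), so 5 is optimal.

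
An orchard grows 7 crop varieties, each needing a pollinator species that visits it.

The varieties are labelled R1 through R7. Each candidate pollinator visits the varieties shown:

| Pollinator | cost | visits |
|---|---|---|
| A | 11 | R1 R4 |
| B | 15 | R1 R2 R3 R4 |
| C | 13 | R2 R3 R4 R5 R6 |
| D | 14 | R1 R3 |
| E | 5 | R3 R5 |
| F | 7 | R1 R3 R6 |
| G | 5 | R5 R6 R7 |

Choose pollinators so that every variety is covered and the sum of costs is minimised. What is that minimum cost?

20

B, G together cover every variety (B ∪ G = {R1, R2, R3, R4, R5, R6, R7}); total cost 15 + 5 = 20.
The greedy pick G, F, C costs 25; no covering selection beats 20.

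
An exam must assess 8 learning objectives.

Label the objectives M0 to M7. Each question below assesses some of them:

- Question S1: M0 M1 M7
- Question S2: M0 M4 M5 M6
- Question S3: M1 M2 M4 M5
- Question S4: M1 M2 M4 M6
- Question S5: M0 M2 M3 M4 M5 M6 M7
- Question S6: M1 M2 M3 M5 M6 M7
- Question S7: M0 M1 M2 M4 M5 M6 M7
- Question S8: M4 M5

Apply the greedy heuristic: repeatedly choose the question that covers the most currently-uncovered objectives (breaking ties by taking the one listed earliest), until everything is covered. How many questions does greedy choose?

2

Greedy: pick S5 (covers 7 new) → pick S1 (covers 1 new). Total picks: 2.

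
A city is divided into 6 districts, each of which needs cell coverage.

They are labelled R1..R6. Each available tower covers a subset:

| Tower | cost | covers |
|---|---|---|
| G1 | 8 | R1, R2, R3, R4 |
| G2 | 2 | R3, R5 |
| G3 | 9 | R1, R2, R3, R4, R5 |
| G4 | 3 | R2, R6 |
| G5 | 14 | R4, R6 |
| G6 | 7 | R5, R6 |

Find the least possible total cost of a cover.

12

G3, G4 together cover every district (G3 ∪ G4 = {R1, R2, R3, R4, R5, R6}); total cost 9 + 3 = 12.
The greedy pick G2, G4, G1 costs 13; no covering selection beats 12.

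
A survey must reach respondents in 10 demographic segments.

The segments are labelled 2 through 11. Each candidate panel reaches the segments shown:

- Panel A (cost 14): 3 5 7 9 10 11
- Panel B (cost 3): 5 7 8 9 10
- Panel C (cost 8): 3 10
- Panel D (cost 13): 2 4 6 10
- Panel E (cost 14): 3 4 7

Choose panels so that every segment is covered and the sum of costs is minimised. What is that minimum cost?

A, B, D together cover every segment (A ∪ B ∪ D = {2, 3, 4, 5, 6, 7, 8, 9, 10, 11}); total cost 14 + 3 + 13 = 30.
No covering selection has total cost below 30.

30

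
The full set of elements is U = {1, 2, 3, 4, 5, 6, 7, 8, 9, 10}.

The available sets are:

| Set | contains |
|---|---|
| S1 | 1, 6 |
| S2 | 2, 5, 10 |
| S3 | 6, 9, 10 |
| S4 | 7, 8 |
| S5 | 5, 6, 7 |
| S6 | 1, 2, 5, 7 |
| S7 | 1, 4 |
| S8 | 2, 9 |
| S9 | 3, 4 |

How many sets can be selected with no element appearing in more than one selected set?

4

S1, S4, S8, S9 are pairwise disjoint (S1={1,6}; S4={7,8}; S8={2,9}; S9={3,4}).
Every remaining set overlaps one of these, and no 5 of the listed sets are pairwise disjoint, so 4 is the maximum.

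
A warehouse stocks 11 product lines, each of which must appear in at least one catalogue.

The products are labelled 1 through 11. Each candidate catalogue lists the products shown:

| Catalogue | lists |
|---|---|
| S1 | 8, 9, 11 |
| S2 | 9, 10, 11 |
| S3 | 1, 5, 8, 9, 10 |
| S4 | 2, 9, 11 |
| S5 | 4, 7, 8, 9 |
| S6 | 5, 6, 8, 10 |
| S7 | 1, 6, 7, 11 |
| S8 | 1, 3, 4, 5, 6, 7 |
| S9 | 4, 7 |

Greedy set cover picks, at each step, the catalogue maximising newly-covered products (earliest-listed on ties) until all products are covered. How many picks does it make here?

Greedy: pick S8 (covers 6 new) → pick S1 (covers 3 new) → pick S2 (covers 1 new) → pick S4 (covers 1 new). Total picks: 4.
(The true minimum cover uses only 3 catalogues, so greedy is not optimal here.)

4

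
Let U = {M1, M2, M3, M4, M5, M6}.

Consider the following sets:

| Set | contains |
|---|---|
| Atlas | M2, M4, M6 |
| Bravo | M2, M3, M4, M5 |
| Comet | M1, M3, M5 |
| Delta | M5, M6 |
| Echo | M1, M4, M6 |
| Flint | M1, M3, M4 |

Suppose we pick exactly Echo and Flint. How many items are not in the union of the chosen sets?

Union of Echo, Flint = {M1, M3, M4, M6}.
Not covered: M2, M5 — 2 items.

2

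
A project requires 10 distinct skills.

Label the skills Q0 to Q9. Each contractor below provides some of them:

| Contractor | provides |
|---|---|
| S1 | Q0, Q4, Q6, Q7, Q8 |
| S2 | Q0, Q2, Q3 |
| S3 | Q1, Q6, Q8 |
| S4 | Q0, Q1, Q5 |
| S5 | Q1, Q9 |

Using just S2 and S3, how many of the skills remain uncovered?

4

Union of S2, S3 = {Q0, Q1, Q2, Q3, Q6, Q8}.
Not covered: Q4, Q5, Q7, Q9 — 4 skills.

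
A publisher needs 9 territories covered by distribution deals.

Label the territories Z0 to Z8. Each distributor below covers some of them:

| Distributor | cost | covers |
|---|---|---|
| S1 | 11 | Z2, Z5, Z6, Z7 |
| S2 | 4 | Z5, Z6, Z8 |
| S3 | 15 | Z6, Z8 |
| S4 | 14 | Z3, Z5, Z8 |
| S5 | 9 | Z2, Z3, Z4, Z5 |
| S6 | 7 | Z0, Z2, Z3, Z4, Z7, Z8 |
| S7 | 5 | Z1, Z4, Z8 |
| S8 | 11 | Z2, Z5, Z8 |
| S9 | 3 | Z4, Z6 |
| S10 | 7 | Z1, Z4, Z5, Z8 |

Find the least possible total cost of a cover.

S2, S6, S7 together cover every territory (S2 ∪ S6 ∪ S7 = {Z0, Z1, Z2, Z3, Z4, Z5, Z6, Z7, Z8}); total cost 4 + 7 + 5 = 16.
No covering selection has total cost below 16.

16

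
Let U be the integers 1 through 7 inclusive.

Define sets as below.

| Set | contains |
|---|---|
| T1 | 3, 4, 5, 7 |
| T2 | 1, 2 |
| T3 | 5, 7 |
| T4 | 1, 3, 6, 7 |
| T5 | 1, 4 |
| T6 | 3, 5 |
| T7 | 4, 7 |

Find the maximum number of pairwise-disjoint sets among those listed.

3

T2, T6, T7 are pairwise disjoint (T2={1,2}; T6={3,5}; T7={4,7}).
Every remaining set overlaps one of these, and no 4 of the listed sets are pairwise disjoint, so 3 is the maximum.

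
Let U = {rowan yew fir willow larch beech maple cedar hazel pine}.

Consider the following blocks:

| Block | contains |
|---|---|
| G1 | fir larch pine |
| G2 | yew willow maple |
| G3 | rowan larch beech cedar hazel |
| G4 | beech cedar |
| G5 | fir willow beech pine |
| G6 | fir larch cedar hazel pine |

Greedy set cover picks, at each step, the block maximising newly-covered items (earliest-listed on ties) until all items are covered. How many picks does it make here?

3

Greedy: pick G3 (covers 5 new) → pick G2 (covers 3 new) → pick G1 (covers 2 new). Total picks: 3.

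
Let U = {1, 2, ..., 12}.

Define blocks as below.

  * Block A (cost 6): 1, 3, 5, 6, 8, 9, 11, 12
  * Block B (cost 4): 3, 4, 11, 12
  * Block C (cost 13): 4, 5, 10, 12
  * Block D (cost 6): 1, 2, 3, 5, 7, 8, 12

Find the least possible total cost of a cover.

25

A, C, D together cover every point (A ∪ C ∪ D = {1, 2, 3, 4, 5, 6, 7, 8, 9, 10, 11, 12}); total cost 6 + 13 + 6 = 25.
The greedy pick A, D, B, C costs 29; no covering selection beats 25.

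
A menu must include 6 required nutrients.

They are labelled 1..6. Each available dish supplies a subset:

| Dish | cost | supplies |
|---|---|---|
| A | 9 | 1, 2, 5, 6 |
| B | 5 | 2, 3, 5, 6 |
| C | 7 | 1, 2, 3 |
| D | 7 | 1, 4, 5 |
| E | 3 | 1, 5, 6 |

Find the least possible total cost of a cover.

B, D together cover every nutrient (B ∪ D = {1, 2, 3, 4, 5, 6}); total cost 5 + 7 = 12.
The greedy pick E, B, D costs 15; no covering selection beats 12.

12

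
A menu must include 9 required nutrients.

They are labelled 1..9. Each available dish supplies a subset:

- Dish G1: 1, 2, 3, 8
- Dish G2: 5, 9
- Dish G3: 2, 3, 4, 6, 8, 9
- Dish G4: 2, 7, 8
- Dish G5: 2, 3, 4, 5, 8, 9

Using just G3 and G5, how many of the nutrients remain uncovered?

Union of G3, G5 = {2, 3, 4, 5, 6, 8, 9}.
Not covered: 1, 7 — 2 nutrients.

2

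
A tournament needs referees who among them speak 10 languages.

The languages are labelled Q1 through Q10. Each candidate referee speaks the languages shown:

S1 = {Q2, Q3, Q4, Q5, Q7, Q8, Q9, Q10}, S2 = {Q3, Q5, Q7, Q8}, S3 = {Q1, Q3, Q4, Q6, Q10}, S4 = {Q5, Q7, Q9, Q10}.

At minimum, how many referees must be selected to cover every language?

2

Take {S1, S3}. Their union is {Q1, Q2, Q3, Q4, Q5, Q6, Q7, Q8, Q9, Q10}, which is all 10 languages.
No single referee has all 10 languages (the largest, S1, has 8), so 2 is optimal.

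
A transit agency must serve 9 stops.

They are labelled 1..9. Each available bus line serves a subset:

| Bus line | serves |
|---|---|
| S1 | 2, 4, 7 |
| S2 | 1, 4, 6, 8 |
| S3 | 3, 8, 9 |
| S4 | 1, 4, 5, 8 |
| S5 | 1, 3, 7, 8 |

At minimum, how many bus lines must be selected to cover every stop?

4

Take {S1, S2, S3, S4}. Their union is {1, 2, 3, 4, 5, 6, 7, 8, 9}, which is all 9 stops.
Only S4 contains 5, so S4 is forced; the remaining 5 stops need at least 3 more bus lines (each remaining bus line adds at most 2) — so at least 4 bus lines are needed, and 4 is optimal.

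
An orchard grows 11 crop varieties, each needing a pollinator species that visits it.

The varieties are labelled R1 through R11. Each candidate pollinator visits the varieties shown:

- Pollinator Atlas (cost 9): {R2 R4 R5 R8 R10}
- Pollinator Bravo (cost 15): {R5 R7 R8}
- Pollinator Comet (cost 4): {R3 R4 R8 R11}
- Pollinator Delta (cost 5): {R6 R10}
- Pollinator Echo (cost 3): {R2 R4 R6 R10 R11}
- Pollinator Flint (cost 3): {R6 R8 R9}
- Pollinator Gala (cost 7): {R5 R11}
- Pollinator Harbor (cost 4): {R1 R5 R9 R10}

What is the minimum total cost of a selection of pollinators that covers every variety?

Bravo, Comet, Echo, Harbor together cover every variety (Bravo ∪ Comet ∪ Echo ∪ Harbor = {R1, R2, R3, R4, R5, R6, R7, R8, R9, R10, R11}); total cost 15 + 4 + 3 + 4 = 26.
No covering selection has total cost below 26.

26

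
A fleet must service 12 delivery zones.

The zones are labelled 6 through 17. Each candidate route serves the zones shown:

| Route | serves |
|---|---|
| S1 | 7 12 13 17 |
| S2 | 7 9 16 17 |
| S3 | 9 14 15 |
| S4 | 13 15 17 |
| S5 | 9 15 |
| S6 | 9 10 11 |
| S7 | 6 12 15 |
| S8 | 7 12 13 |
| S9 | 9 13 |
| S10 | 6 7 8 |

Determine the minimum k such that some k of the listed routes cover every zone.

5

Take {S1, S2, S3, S6, S10}. Their union is {6, 7, 8, 9, 10, 11, 12, 13, 14, 15, 16, 17}, which is all 12 zones.
No 4 of the 10 routes cover everything (all 210 combinations miss at least one zone), so 5 is optimal.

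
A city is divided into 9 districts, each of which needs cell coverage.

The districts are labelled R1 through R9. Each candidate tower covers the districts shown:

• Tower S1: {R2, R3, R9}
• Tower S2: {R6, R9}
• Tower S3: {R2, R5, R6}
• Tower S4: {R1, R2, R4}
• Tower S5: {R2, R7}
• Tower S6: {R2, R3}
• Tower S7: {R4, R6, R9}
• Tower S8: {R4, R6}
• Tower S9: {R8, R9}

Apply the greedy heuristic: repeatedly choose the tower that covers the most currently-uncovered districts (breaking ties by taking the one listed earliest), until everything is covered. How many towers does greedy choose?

Greedy: pick S1 (covers 3 new) → pick S3 (covers 2 new) → pick S4 (covers 2 new) → pick S5 (covers 1 new) → pick S9 (covers 1 new). Total picks: 5.

5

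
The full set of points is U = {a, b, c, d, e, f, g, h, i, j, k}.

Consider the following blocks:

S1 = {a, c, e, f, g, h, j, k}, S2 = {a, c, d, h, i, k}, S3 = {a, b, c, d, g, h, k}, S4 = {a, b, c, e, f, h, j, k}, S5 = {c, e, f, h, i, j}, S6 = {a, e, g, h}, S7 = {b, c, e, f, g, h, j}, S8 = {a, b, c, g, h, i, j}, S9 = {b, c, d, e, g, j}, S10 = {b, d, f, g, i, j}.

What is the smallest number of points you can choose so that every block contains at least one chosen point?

2

Take T = {h, j}. Each listed block contains at least one of these, so T is a hitting set of size 2.
No single point lies in every block, so at least 2 are needed and 2 is optimal.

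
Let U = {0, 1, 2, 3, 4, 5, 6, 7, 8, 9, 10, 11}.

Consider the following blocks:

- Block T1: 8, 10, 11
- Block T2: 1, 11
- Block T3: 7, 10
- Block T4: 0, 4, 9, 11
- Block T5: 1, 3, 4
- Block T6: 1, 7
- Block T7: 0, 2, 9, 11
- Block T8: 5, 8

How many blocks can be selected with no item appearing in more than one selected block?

4

T3, T5, T7, T8 are pairwise disjoint (T3={7,10}; T5={1,3,4}; T7={0,2,9,11}; T8={5,8}).
Every remaining block overlaps one of these, and no 5 of the listed blocks are pairwise disjoint, so 4 is the maximum.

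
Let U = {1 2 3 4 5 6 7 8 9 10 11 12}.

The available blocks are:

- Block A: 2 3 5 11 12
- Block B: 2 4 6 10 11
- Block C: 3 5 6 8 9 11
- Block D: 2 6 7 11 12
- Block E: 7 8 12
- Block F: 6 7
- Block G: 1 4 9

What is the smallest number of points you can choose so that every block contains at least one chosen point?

The 3 points {1, 6, 12} hit every block.
The blocks A, F, G are pairwise disjoint, so any hitting set needs a separate point for each — at least 3. Hence 3 is optimal.

3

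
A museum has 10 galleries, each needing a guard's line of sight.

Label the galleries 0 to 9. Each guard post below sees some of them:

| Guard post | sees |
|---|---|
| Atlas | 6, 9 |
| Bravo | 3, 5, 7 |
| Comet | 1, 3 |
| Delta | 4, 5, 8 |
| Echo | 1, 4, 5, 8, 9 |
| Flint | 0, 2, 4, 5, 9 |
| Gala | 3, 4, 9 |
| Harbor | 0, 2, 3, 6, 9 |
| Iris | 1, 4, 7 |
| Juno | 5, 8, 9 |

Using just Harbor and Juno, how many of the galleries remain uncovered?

3

Union of Harbor, Juno = {0, 2, 3, 5, 6, 8, 9}.
Not covered: 1, 4, 7 — 3 galleries.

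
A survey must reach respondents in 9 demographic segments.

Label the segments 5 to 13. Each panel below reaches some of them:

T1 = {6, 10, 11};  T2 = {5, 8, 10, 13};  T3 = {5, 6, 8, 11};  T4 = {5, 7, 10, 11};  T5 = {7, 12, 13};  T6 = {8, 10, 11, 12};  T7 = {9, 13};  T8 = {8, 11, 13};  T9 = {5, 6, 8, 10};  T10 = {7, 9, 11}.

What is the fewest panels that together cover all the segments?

3

T5 and T9 and T10 together: T5 ∪ T9 ∪ T10 = {5, 6, 7, 8, 9, 10, 11, 12, 13} — every segment is covered.
Each panel has at most 4 segments, and 2·4 = 8 < 9 — so at least 3 panels are needed, and 3 is optimal.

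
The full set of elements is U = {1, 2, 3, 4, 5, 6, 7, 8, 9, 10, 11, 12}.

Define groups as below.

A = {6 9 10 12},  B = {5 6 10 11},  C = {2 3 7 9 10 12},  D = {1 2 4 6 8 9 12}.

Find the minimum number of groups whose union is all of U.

Take {B, C, D}. Their union is {1, 2, 3, 4, 5, 6, 7, 8, 9, 10, 11, 12}, which is all 12 elements.
Only D contains 1, so D is forced; the remaining 5 elements need at least 2 more groups (each remaining group adds at most 3) — so at least 3 groups are needed, and 3 is optimal.

3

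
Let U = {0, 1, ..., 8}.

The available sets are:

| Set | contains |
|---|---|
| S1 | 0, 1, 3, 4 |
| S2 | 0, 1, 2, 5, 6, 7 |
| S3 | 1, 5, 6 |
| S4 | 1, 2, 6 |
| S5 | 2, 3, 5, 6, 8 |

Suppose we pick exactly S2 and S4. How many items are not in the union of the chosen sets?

Union of S2, S4 = {0, 1, 2, 5, 6, 7}.
Not covered: 3, 4, 8 — 3 items.

3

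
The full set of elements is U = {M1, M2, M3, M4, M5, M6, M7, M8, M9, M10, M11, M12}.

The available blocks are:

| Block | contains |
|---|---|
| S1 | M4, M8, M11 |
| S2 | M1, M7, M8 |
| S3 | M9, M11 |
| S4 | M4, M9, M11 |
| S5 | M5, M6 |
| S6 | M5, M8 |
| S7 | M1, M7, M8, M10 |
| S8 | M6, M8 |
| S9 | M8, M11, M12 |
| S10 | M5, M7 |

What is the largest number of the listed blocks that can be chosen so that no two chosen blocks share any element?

3

S2, S3, S5 are pairwise disjoint (S2={M1,M7,M8}; S3={M9,M11}; S5={M5,M6}).
Every remaining block overlaps one of these, and no 4 of the listed blocks are pairwise disjoint, so 3 is the maximum.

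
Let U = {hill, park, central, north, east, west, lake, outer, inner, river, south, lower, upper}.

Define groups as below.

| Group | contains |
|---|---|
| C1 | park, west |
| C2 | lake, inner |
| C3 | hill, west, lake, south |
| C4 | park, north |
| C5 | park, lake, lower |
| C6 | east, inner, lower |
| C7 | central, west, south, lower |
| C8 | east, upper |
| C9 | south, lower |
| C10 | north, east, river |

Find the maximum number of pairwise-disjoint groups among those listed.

4

C2, C4, C8, C9 are pairwise disjoint (C2={lake,inner}; C4={park,north}; C8={east,upper}; C9={south,lower}).
Every remaining group overlaps one of these, and no 5 of the listed groups are pairwise disjoint, so 4 is the maximum.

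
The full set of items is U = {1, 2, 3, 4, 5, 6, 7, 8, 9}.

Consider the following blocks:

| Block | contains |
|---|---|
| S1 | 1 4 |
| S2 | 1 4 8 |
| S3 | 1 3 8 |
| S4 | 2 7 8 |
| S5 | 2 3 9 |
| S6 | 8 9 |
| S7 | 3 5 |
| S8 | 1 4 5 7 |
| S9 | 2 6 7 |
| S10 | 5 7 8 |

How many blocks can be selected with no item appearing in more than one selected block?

S1, S6, S7, S9 are pairwise disjoint (S1={1,4}; S6={8,9}; S7={3,5}; S9={2,6,7}).
Every remaining block overlaps one of these, and no 5 of the listed blocks are pairwise disjoint, so 4 is the maximum.

4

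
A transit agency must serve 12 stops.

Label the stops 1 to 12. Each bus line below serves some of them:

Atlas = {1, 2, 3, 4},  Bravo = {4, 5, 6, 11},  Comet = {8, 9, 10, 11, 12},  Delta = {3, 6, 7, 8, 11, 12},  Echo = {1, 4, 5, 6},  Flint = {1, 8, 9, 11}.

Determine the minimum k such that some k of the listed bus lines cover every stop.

4

Take {Atlas, Comet, Delta, Echo}. Their union is {1, 2, 3, 4, 5, 6, 7, 8, 9, 10, 11, 12}, which is all 12 stops.
No 3 of the 6 bus lines cover everything (all 20 combinations miss at least one stop), so 4 is optimal.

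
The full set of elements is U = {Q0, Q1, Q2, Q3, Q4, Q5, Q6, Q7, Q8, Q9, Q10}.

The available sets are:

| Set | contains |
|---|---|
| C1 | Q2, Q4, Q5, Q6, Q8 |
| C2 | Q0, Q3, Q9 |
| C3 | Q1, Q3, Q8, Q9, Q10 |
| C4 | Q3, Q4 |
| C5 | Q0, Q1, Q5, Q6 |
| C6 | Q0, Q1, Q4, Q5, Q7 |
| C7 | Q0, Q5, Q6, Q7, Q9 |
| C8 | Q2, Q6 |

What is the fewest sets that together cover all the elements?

3

C3 and C6 and C8 together: C3 ∪ C6 ∪ C8 = {Q0, Q1, Q2, Q3, Q4, Q5, Q6, Q7, Q8, Q9, Q10} — every element is covered.
Each set has at most 5 elements, and 2·5 = 10 < 11 — so at least 3 sets are needed, and 3 is optimal.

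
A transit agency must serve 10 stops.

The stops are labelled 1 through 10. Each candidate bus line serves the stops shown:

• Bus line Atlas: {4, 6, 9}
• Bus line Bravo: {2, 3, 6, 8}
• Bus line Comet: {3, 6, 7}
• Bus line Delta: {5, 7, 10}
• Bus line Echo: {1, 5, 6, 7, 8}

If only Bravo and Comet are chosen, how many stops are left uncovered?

5

Union of Bravo, Comet = {2, 3, 6, 7, 8}.
Not covered: 1, 4, 5, 9, 10 — 5 stops.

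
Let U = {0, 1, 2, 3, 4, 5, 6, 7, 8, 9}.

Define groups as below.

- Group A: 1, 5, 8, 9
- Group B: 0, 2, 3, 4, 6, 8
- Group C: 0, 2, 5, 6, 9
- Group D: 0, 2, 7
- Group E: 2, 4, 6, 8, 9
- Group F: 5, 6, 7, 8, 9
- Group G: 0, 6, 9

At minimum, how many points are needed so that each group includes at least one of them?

The 2 points {0, 8} hit every group.
The groups A, D are pairwise disjoint, so any hitting set needs a separate point for each — at least 2. Hence 2 is optimal.

2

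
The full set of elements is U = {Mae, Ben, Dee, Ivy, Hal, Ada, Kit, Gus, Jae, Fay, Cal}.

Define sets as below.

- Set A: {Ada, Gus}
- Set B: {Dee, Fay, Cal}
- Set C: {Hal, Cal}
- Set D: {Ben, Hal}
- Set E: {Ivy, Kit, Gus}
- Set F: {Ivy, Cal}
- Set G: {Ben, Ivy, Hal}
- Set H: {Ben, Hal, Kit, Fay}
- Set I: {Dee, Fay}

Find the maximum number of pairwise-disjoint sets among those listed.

4

A, D, F, I are pairwise disjoint (A={Ada,Gus}; D={Ben,Hal}; F={Ivy,Cal}; I={Dee,Fay}).
Every remaining set overlaps one of these, and no 5 of the listed sets are pairwise disjoint, so 4 is the maximum.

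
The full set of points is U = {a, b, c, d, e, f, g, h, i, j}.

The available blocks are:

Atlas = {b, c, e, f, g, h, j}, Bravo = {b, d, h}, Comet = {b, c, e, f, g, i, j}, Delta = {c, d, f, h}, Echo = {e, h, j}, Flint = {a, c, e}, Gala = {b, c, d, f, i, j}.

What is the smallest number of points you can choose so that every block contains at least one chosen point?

2

The 2 points {d, e} hit every block.
The blocks Bravo, Flint are pairwise disjoint, so any hitting set needs a separate point for each — at least 2. Hence 2 is optimal.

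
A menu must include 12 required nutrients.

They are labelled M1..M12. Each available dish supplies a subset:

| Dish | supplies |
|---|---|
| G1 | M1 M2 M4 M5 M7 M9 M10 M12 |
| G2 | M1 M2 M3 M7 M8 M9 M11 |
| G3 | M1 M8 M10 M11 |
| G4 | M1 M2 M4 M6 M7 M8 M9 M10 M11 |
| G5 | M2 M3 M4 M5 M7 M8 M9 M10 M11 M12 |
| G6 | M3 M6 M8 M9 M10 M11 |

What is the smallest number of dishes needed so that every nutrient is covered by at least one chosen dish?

Take {G1, G6}. Their union is {M1, M2, M3, M4, M5, M6, M7, M8, M9, M10, M11, M12}, which is all 12 nutrients.
No single dish has all 12 nutrients (the largest, G5, has 10), so 2 is optimal.

2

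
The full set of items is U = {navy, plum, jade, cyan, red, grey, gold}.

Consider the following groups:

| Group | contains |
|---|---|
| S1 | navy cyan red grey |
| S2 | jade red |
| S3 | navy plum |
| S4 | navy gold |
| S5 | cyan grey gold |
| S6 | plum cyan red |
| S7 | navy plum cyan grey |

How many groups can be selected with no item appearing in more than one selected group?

S2, S3, S5 are pairwise disjoint (S2={jade,red}; S3={navy,plum}; S5={cyan,grey,gold}).
Every remaining group overlaps one of these, and no 4 of the listed groups are pairwise disjoint, so 3 is the maximum.

3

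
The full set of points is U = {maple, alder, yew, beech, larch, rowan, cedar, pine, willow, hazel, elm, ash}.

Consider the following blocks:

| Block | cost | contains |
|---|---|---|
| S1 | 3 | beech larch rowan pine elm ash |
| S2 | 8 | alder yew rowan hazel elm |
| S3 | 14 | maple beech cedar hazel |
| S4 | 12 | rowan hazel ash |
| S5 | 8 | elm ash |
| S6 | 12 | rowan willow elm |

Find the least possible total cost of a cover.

S1, S2, S3, S6 together cover every point (S1 ∪ S2 ∪ S3 ∪ S6 = {maple, alder, yew, beech, larch, rowan, cedar, pine, willow, hazel, elm, ash}); total cost 3 + 8 + 14 + 12 = 37.
No covering selection has total cost below 37.

37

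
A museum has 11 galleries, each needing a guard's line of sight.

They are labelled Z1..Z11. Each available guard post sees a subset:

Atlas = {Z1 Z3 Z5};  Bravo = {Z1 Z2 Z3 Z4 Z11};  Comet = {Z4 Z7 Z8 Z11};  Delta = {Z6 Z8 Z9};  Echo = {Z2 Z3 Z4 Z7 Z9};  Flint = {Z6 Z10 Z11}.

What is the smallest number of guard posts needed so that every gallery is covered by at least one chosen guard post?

Atlas and Comet and Echo and Flint together: Atlas ∪ Comet ∪ Echo ∪ Flint = {Z1, Z2, Z3, Z4, Z5, Z6, Z7, Z8, Z9, Z10, Z11} — every gallery is covered.
No 3 of the 6 guard posts cover everything (all 20 combinations miss at least one gallery), so 4 is optimal.

4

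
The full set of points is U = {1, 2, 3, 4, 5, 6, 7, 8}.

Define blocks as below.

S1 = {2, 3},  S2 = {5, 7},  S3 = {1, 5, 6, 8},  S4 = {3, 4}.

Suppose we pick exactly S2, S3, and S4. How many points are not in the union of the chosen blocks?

Union of S2, S3, S4 = {1, 3, 4, 5, 6, 7, 8}.
Not covered: 2 — 1 point.

1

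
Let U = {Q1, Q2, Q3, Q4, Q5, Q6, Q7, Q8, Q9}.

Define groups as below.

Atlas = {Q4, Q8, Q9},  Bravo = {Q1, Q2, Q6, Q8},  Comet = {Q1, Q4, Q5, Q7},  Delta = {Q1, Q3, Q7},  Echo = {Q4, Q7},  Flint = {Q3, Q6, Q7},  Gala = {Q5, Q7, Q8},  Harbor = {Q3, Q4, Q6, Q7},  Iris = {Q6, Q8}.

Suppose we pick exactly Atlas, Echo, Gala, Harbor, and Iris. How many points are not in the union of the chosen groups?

Union of Atlas, Echo, Gala, Harbor, Iris = {Q3, Q4, Q5, Q6, Q7, Q8, Q9}.
Not covered: Q1, Q2 — 2 points.

2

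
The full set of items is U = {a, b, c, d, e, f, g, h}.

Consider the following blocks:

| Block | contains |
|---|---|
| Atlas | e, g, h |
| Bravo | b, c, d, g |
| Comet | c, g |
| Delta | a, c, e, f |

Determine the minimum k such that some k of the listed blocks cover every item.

Atlas and Bravo and Delta together: Atlas ∪ Bravo ∪ Delta = {a, b, c, d, e, f, g, h} — every item is covered.
Only Delta contains a, so Delta is forced; the remaining 4 items need at least 2 more blocks (each remaining block adds at most 3) — so at least 3 blocks are needed, and 3 is optimal.

3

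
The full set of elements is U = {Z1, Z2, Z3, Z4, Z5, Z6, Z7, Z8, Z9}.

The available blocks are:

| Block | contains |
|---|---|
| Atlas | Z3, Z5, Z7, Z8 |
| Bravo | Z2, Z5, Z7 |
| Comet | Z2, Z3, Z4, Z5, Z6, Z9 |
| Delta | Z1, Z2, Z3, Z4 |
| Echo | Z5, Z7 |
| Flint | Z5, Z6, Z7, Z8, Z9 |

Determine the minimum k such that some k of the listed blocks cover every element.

Delta and Flint cover everything between them: the union {Z1, Z2, Z3, Z4, Z5, Z6, Z7, Z8, Z9} is all of U.
No single block has all 9 elements (the largest, Comet, has 6), so 2 is optimal.

2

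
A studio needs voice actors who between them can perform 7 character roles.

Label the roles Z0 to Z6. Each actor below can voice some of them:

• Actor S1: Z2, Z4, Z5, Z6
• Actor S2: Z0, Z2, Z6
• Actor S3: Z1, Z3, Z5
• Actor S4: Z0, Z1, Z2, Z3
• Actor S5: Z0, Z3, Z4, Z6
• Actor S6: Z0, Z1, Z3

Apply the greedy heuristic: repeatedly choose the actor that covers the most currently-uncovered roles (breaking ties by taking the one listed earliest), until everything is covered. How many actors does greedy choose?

Greedy: pick S1 (covers 4 new) → pick S4 (covers 3 new). Total picks: 2.

2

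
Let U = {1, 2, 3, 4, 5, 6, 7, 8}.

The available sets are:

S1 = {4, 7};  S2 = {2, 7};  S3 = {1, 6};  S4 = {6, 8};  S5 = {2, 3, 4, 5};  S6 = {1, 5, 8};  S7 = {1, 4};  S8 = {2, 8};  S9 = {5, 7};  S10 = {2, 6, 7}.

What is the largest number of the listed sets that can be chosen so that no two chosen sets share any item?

S2, S4, S7 are pairwise disjoint (S2={2,7}; S4={6,8}; S7={1,4}).
Every remaining set overlaps one of these, and no 4 of the listed sets are pairwise disjoint, so 3 is the maximum.

3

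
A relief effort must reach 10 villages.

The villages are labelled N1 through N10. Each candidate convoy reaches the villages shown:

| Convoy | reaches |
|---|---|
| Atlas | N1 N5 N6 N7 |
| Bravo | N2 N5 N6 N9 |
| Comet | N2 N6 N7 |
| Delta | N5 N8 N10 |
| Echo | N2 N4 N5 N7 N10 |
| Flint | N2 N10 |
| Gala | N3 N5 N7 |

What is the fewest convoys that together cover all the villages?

5

Take {Atlas, Bravo, Delta, Echo, Gala}. Their union is {N1, N2, N3, N4, N5, N6, N7, N8, N9, N10}, which is all 10 villages.
No 4 of the 7 convoys cover everything (all 35 combinations miss at least one village), so 5 is optimal.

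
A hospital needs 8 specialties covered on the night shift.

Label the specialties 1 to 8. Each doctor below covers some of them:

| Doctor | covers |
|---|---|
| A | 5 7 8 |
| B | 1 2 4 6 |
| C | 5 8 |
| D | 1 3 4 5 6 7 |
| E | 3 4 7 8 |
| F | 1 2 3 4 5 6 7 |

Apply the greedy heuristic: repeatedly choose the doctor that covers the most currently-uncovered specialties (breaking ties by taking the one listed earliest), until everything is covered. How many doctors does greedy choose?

2

Greedy: pick F (covers 7 new) → pick A (covers 1 new). Total picks: 2.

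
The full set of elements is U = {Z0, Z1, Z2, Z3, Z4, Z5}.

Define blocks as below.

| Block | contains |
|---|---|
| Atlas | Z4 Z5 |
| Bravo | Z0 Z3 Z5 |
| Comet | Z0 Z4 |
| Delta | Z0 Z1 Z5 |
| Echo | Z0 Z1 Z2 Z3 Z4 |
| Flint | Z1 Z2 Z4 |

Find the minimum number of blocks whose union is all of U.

Delta and Echo cover everything between them: the union {Z0, Z1, Z2, Z3, Z4, Z5} is all of U.
No single block has all 6 elements (the largest, Echo, has 5), so 2 is optimal.

2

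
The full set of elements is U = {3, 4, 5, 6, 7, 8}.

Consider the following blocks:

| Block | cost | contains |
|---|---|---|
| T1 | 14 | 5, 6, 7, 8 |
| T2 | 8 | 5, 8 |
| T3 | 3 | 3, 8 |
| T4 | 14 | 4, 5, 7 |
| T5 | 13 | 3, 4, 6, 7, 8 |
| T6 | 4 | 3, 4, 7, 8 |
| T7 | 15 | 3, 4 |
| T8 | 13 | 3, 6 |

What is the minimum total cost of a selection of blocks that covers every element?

T1, T6 together cover every element (T1 ∪ T6 = {3, 4, 5, 6, 7, 8}); total cost 14 + 4 = 18.
No covering selection has total cost below 18.

18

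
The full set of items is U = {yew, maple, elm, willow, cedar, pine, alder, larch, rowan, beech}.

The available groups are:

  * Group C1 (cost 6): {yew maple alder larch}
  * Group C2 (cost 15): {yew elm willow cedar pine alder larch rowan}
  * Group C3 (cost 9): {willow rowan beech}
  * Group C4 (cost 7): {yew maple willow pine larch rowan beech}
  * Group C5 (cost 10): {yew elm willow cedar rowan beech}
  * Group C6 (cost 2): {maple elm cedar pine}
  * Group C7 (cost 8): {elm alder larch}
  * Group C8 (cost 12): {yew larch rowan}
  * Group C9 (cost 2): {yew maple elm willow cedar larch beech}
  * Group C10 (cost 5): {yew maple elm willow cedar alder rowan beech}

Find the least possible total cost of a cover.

9

C6, C9, C10 together cover every item (C6 ∪ C9 ∪ C10 = {yew, maple, elm, willow, cedar, pine, alder, larch, rowan, beech}); total cost 2 + 2 + 5 = 9.
No covering selection has total cost below 9.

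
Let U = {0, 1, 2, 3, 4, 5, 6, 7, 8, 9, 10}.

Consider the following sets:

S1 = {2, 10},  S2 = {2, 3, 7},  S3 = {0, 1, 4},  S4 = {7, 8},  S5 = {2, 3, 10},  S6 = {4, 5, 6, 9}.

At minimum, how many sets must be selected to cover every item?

Take {S3, S4, S5, S6}. Their union is {0, 1, 2, 3, 4, 5, 6, 7, 8, 9, 10}, which is all 11 items.
Only S3 contains 0, so S3 is forced; the remaining 8 items need at least 3 more sets (each remaining set adds at most 3) — so at least 4 sets are needed, and 4 is optimal.

4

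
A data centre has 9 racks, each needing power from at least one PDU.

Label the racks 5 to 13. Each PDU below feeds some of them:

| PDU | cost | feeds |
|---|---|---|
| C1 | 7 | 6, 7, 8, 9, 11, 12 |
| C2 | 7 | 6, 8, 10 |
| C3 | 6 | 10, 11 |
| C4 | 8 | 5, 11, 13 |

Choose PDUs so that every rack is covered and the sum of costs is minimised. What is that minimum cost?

C1, C3, C4 together cover every rack (C1 ∪ C3 ∪ C4 = {5, 6, 7, 8, 9, 10, 11, 12, 13}); total cost 7 + 6 + 8 = 21.
No covering selection has total cost below 21.

21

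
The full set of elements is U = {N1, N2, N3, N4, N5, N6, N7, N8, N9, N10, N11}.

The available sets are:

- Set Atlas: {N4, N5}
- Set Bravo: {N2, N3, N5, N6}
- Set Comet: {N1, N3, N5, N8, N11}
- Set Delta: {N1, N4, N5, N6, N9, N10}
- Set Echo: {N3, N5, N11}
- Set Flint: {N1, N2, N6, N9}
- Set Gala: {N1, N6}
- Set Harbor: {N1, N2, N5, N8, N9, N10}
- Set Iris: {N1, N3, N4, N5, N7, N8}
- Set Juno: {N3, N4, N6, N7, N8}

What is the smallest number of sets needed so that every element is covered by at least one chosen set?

Take {Echo, Harbor, Juno}. Their union is {N1, N2, N3, N4, N5, N6, N7, N8, N9, N10, N11}, which is all 11 elements.
No 2 of the 10 sets cover everything (all 45 combinations miss at least one element), so 3 is optimal.

3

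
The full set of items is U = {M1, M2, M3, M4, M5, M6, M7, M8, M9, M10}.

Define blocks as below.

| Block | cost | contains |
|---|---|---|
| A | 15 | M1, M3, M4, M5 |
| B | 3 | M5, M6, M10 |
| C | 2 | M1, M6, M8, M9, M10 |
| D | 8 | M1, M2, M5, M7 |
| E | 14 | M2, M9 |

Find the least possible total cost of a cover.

A, C, D together cover every item (A ∪ C ∪ D = {M1, M2, M3, M4, M5, M6, M7, M8, M9, M10}); total cost 15 + 2 + 8 = 25.
No covering selection has total cost below 25.

25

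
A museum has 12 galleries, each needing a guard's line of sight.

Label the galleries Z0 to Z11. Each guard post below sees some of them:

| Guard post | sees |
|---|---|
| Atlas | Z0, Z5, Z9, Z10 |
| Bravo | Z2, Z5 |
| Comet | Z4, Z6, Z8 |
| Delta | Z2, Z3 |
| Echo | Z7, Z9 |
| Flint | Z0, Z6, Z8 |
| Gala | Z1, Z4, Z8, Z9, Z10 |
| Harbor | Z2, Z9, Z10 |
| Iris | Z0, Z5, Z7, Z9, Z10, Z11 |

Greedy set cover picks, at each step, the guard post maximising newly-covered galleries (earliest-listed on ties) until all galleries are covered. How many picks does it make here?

4

Greedy: pick Iris (covers 6 new) → pick Comet (covers 3 new) → pick Delta (covers 2 new) → pick Gala (covers 1 new). Total picks: 4.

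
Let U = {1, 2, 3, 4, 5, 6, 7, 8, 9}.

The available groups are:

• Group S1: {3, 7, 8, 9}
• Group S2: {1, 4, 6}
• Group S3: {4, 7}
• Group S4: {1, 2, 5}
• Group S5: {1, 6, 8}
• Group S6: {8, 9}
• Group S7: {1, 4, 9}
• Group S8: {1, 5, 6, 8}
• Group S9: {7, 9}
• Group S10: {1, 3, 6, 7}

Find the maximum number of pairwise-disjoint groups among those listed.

3

S3, S4, S6 are pairwise disjoint (S3={4,7}; S4={1,2,5}; S6={8,9}).
Every remaining group overlaps one of these, and no 4 of the listed groups are pairwise disjoint, so 3 is the maximum.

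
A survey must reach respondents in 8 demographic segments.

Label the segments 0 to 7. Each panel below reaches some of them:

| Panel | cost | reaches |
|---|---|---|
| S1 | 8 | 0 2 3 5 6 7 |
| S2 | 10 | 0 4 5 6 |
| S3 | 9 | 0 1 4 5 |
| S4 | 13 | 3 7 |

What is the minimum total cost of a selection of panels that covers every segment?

S1, S3 together cover every segment (S1 ∪ S3 = {0, 1, 2, 3, 4, 5, 6, 7}); total cost 8 + 9 = 17.
No covering selection has total cost below 17.

17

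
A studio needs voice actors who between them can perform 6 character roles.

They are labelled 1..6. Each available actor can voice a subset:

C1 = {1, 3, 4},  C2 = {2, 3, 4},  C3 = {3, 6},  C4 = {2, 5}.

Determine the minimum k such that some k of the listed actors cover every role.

3

Take {C1, C3, C4}. Their union is {1, 2, 3, 4, 5, 6}, which is all 6 roles.
Only C1 contains 1, so C1 is forced; the remaining 3 roles need at least 2 more actors (each remaining actor adds at most 2) — so at least 3 actors are needed, and 3 is optimal.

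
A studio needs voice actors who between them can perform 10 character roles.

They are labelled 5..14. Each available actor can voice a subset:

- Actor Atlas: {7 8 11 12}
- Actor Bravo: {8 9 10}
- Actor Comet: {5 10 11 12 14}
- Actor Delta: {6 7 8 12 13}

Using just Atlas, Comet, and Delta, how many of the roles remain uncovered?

1

Union of Atlas, Comet, Delta = {5, 6, 7, 8, 10, 11, 12, 13, 14}.
Not covered: 9 — 1 role.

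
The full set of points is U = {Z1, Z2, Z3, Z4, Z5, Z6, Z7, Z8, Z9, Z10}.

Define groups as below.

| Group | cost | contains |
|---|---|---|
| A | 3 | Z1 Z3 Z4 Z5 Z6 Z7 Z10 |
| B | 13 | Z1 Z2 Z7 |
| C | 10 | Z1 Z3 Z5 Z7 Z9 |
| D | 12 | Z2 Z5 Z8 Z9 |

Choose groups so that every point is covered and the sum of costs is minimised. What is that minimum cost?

15

A, D together cover every point (A ∪ D = {Z1, Z2, Z3, Z4, Z5, Z6, Z7, Z8, Z9, Z10}); total cost 3 + 12 = 15.
No covering selection has total cost below 15.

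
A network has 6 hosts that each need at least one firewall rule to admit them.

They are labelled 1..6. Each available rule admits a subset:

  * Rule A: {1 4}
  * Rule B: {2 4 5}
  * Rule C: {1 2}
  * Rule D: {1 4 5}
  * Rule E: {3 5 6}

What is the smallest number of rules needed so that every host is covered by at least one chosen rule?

3

Take {A, B, E}. Their union is {1, 2, 3, 4, 5, 6}, which is all 6 hosts.
Only E contains 3, so E is forced; the remaining 3 hosts need at least 2 more rules (each remaining rule adds at most 2) — so at least 3 rules are needed, and 3 is optimal.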